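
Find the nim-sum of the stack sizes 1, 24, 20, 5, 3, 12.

7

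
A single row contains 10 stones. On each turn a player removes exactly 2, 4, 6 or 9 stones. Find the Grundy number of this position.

1

Compute g(0), g(1), … for moves {2, 4, 6, 9}:
k:     0  1  2  3  4  5  6  7  8  9 10
g(k):  0  0  1  1  2  2  3  3  0  4  1
So g(10) = 1.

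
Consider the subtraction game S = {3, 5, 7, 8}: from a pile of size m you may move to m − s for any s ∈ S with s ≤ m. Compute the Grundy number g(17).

2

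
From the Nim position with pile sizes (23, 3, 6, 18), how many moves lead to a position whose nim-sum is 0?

0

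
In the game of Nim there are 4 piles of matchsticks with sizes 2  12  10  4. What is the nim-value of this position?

0

In binary:
  0010  (2)
  1100  (12)
  1010  (10)
  0100  (4)
  ----
  0000  (0)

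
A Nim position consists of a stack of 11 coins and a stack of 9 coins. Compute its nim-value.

2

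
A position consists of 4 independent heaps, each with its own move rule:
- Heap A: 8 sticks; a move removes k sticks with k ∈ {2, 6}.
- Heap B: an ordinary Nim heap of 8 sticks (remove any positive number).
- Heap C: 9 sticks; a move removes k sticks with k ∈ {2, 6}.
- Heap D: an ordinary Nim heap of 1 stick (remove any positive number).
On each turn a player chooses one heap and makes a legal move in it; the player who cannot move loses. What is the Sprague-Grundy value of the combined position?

9

Build the Grundy sequence for heap A with g(k) = mex{g(k−s) : s ∈ {2, 6}, s ≤ k}:
g(0) = mex{} = 0
g(1) = mex{} = 0
g(2) = mex{0} = 1
g(3) = mex{0} = 1
g(4) = mex{1} = 0
g(5) = mex{1} = 0
g(6) = mex{0} = 1
g(7) = mex{0} = 1
g(8) = mex{1} = 0
So g(8) = 0.
Heap B is a plain Nim heap of size 8, so its Grundy value is 8.
Grundy values for heap C (subtraction set {2, 6}):
g(0) = mex{} = 0
g(1) = mex{} = 0
g(2) = mex{0} = 1
g(3) = mex{0} = 1
g(4) = mex{1} = 0
g(5) = mex{1} = 0
g(6) = mex{0} = 1
g(7) = mex{0} = 1
g(8) = mex{1} = 0
g(9) = mex{1} = 0
So g(9) = 0.
Heap D is a plain Nim heap of size 1, so its Grundy value is 1.
The value of a disjunctive sum is the nim-sum of the parts.
Combined value = 0 XOR 8 XOR 0 XOR 1 = 9.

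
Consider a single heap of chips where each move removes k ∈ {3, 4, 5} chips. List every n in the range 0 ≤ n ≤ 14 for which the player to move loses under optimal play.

0, 1, 2, 8, 9, 10

Build the Grundy sequence with g(k) = mex{g(k−s) : s ∈ {3, 4, 5}, s ≤ k}:
g(0) = mex{} = 0
g(1) = mex{} = 0
g(2) = mex{} = 0
g(3) = mex{0} = 1
g(4) = mex{0} = 1
g(5) = mex{0} = 1
g(6) = mex{0,1} = 2
g(7) = mex{0,1} = 2
g(8) = mex{1} = 0
g(9) = mex{1,2} = 0
g(10) = mex{1,2} = 0
g(11) = mex{0,2} = 1
g(12) = mex{0,2} = 1
g(13) = mex{0} = 1
g(14) = mex{0,1} = 2
The P-positions (g = 0) in 0..14 are 0, 1, 2, 8, 9, 10.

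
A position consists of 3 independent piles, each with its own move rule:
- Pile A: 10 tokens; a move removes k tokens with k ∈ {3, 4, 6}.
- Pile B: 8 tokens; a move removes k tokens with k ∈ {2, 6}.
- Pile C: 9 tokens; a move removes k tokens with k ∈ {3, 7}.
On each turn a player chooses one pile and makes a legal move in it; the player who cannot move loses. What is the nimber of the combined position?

For pile A, compute g(0), g(1), … with moves {3, 4, 6}:
g(0) = mex{} = 0
g(1) = mex{} = 0
g(2) = mex{} = 0
g(3) = mex{0} = 1
g(4) = mex{0} = 1
g(5) = mex{0} = 1
g(6) = mex{0,1} = 2
g(7) = mex{0,1} = 2
g(8) = mex{0,1} = 2
g(9) = mex{1,2} = 0
g(10) = mex{1,2} = 0
So g(10) = 0.
For pile B, compute g(0), g(1), … with moves {2, 6}:
g(0) = mex{} = 0
g(1) = mex{} = 0
g(2) = mex{0} = 1
g(3) = mex{0} = 1
g(4) = mex{1} = 0
g(5) = mex{1} = 0
g(6) = mex{0} = 1
g(7) = mex{0} = 1
g(8) = mex{1} = 0
So g(8) = 0.
For pile C, compute g(0), g(1), … with moves {3, 7}:
g(0) = mex{} = 0
g(1) = mex{} = 0
g(2) = mex{} = 0
g(3) = mex{0} = 1
g(4) = mex{0} = 1
g(5) = mex{0} = 1
g(6) = mex{1} = 0
g(7) = mex{0,1} = 2
g(8) = mex{0,1} = 2
g(9) = mex{0} = 1
So g(9) = 1.
By the Sprague-Grundy theorem, the Grundy value of a sum of independent games is the XOR of the component values.
Combined value = 0 ⊕ 0 ⊕ 1 = 1.

1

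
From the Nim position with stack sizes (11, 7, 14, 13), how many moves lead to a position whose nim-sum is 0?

3

In binary:
  1011  (11)
  0111  (7)
  1110  (14)
  1101  (13)
  ----
  1111  (15)
The overall nim-sum is X = 15. A stack of size p has a winning move iff p XOR X < p (reduce it to p XOR X).
  11: 11 XOR 15 = 4 < 11 — winning move (to 4).
  7: 7 XOR 15 = 8 ≥ 7 — no move.
  14: 14 XOR 15 = 1 < 14 — winning move (to 1).
  13: 13 XOR 15 = 2 < 13 — winning move (to 2).
That gives 3 winning moves.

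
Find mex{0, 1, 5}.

The values 0, 1 are all present; 2 is the first non-negative integer missing from the set.

2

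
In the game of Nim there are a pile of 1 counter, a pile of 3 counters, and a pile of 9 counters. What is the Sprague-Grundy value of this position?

Write each in binary and XOR column by column:
  0001  (1)
  0011  (3)
  1001  (9)
  ----
  1011  (11)

11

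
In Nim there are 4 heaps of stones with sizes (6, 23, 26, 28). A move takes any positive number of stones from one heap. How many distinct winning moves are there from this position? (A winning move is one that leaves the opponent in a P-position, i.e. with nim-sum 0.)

Nim-sum: 6 ^ 23 ^ 26 ^ 28 = 23.
The overall nim-sum is X = 23. A heap of size p has a winning move iff p XOR X < p (reduce it to p XOR X).
  6: 6 XOR 23 = 17 ≥ 6 — no move.
  23: 23 XOR 23 = 0 < 23 — winning move (to 0).
  26: 26 XOR 23 = 13 < 26 — winning move (to 13).
  28: 28 XOR 23 = 11 < 28 — winning move (to 11).
That gives 3 winning moves.

3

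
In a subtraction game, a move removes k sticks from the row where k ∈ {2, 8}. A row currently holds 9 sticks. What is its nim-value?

Build the Grundy sequence with g(k) = mex{g(k−s) : s ∈ {2, 8}, s ≤ k}:
g(0) = mex{} = 0
g(1) = mex{} = 0
g(2) = mex{0} = 1
g(3) = mex{0} = 1
g(4) = mex{1} = 0
g(5) = mex{1} = 0
g(6) = mex{0} = 1
g(7) = mex{0} = 1
g(8) = mex{0,1} = 2
g(9) = mex{0,1} = 2
So g(9) = 2.

2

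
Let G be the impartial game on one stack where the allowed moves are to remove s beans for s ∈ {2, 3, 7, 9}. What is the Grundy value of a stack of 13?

Build the Grundy sequence with g(k) = mex{g(k−s) : s ∈ {2, 3, 7, 9}, s ≤ k}:
k:     0  1  2  3  4  5  6  7  8  9 10 11 12 13
g(k):  0  0  1  1  2  0  0  1  1  2  2  0  3  1
So g(13) = 1.

1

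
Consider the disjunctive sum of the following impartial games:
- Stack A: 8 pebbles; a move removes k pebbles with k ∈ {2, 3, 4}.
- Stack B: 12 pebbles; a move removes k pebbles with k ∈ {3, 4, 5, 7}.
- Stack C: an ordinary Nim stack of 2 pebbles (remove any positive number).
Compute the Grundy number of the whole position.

3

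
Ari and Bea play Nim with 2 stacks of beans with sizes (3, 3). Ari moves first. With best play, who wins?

Bea wins

Compute the nim-sum pairwise:
3 ⊕ 3 = 0
The nim-sum is 0, so this is a P-position: the player to move is in a losing position under optimal play; Ari is about to move from it and so loses — Bea wins.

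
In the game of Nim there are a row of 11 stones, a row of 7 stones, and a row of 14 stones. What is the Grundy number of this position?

2

Nim-sum: 11 ^ 7 ^ 14 = 2.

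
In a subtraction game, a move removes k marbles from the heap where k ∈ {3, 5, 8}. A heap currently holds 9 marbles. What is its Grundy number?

3

Compute g(0), g(1), … for moves {3, 5, 8}:
g(0) = mex{} = 0
g(1) = mex{} = 0
g(2) = mex{} = 0
g(3) = mex{0} = 1
g(4) = mex{0} = 1
g(5) = mex{0} = 1
g(6) = mex{0,1} = 2
g(7) = mex{0,1} = 2
g(8) = mex{0,1} = 2
g(9) = mex{0,1,2} = 3
So g(9) = 3.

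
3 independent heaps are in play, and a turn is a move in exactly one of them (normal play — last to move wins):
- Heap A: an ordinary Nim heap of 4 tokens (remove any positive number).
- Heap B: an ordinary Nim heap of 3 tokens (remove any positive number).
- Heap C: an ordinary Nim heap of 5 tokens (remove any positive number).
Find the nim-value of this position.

2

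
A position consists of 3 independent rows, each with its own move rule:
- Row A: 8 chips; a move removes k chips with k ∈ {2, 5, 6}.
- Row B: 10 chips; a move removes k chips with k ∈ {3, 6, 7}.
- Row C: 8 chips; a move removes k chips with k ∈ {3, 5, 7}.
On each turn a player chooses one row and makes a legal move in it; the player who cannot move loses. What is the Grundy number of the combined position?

2

Build the Grundy sequence for row A with g(k) = mex{g(k−s) : s ∈ {2, 5, 6}, s ≤ k}:
g(0) = mex{} = 0
g(1) = mex{} = 0
g(2) = mex{0} = 1
g(3) = mex{0} = 1
g(4) = mex{1} = 0
g(5) = mex{0,1} = 2
g(6) = mex{0} = 1
g(7) = mex{0,1,2} = 3
g(8) = mex{1} = 0
So g(8) = 0.
Grundy values for row B (subtraction set {3, 6, 7}):
g(0) = mex{} = 0
g(1) = mex{} = 0
g(2) = mex{} = 0
g(3) = mex{0} = 1
g(4) = mex{0} = 1
g(5) = mex{0} = 1
g(6) = mex{0,1} = 2
g(7) = mex{0,1} = 2
g(8) = mex{0,1} = 2
g(9) = mex{0,1,2} = 3
g(10) = mex{1,2} = 0
So g(10) = 0.
For row C, compute g(0), g(1), … with moves {3, 5, 7}:
k:     0  1  2  3  4  5  6  7  8
g(k):  0  0  0  1  1  1  2  2  2
So g(8) = 2.
By the Sprague-Grundy theorem, the Grundy value of a sum of independent games is the XOR of the component values.
Combined value = 0 XOR 0 XOR 2 = 2.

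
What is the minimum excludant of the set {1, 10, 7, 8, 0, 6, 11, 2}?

The values 0, 1, 2 are all present; 3 is the first non-negative integer missing from the set.

3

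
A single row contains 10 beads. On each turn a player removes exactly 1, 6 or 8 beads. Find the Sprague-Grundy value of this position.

Build the Grundy sequence with g(k) = mex{g(k−s) : s ∈ {1, 6, 8}, s ≤ k}:
k:     0  1  2  3  4  5  6  7  8  9 10
g(k):  0  1  0  1  0  1  2  0  1  0  1
So g(10) = 1.

1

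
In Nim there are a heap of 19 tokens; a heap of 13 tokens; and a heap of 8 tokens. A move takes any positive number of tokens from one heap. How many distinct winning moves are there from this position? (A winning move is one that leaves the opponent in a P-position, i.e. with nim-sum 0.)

1

Compute the nim-sum pairwise:
19 ⊕ 13 = 30
30 ⊕ 8 = 22
The overall nim-sum is X = 22. A heap of size p has a winning move iff p XOR X < p (reduce it to p XOR X).
  19: 19 XOR 22 = 5 < 19 — winning move (to 5).
  13: 13 XOR 22 = 27 ≥ 13 — no move.
  8: 8 XOR 22 = 30 ≥ 8 — no move.
That gives 1 winning move.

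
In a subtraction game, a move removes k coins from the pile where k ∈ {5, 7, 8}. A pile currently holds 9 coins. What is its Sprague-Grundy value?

Grundy values for subtraction set {5, 7, 8}:
k:     0  1  2  3  4  5  6  7  8  9
g(k):  0  0  0  0  0  1  1  1  1  1
So g(9) = 1.

1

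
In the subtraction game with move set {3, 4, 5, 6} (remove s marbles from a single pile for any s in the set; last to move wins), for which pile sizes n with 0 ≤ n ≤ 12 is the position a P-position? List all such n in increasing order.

0, 1, 2, 9, 10, 11

Grundy values for subtraction set {3, 4, 5, 6}:
g(0) = mex{} = 0
g(1) = mex{} = 0
g(2) = mex{} = 0
g(3) = mex{0} = 1
g(4) = mex{0} = 1
g(5) = mex{0} = 1
g(6) = mex{0,1} = 2
g(7) = mex{0,1} = 2
g(8) = mex{0,1} = 2
g(9) = mex{1,2} = 0
g(10) = mex{1,2} = 0
g(11) = mex{1,2} = 0
g(12) = mex{0,2} = 1
The P-positions (g = 0) in 0..12 are 0, 1, 2, 9, 10, 11.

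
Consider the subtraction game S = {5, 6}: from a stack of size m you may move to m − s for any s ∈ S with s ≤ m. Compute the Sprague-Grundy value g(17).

1

Grundy values for subtraction set {5, 6}:
k:     0  1  2  3  4  5  6  7  8  9 10 11 12 13 14 15 16 17
g(k):  0  0  0  0  0  1  1  1  1  1  2  0  0  0  0  0  1  1
So g(17) = 1.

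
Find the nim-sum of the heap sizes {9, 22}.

31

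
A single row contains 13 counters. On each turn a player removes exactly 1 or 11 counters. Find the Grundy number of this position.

1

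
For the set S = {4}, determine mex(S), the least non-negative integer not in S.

0 is not in the set, so the mex is 0.

0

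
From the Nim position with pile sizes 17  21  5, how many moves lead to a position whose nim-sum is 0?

Nim-sum: 17 ^ 21 ^ 5 = 1.
The overall nim-sum is X = 1. A pile of size p has a winning move iff p XOR X < p (reduce it to p XOR X).
  17: 17 XOR 1 = 16 < 17 — winning move (to 16).
  21: 21 XOR 1 = 20 < 21 — winning move (to 20).
  5: 5 XOR 1 = 4 < 5 — winning move (to 4).
That gives 3 winning moves.

3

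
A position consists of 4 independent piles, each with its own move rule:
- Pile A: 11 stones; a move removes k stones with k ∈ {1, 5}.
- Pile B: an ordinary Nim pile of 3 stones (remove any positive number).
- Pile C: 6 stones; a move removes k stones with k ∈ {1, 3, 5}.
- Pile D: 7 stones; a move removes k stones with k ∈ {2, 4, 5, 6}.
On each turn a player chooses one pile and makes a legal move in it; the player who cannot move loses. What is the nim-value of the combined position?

For pile A, compute g(0), g(1), … with moves {1, 5}:
k:     0  1  2  3  4  5  6  7  8  9 10 11
g(k):  0  1  0  1  0  1  0  1  0  1  0  1
So g(11) = 1.
Pile B is a plain Nim pile of size 3, so its Grundy value is 3.
For pile C, compute g(0), g(1), … with moves {1, 3, 5}:
k:     0  1  2  3  4  5  6
g(k):  0  1  0  1  0  1  0
So g(6) = 0.
For pile D, compute g(0), g(1), … with moves {2, 4, 5, 6}:
k:     0  1  2  3  4  5  6  7
g(k):  0  0  1  1  2  2  3  3
So g(7) = 3.
By the Sprague-Grundy theorem, the Grundy value of a sum of independent games is the XOR of the component values.
Combined value = 1 XOR 3 XOR 0 XOR 3 = 1.

1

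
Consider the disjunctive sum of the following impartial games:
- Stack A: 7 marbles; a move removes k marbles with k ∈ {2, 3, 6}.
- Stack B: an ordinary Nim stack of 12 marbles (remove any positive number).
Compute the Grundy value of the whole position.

For stack A, compute g(0), g(1), … with moves {2, 3, 6}:
k:     0  1  2  3  4  5  6  7
g(k):  0  0  1  1  2  0  3  1
So g(7) = 1.
Stack B is a plain Nim stack of size 12, so its Grundy value is 12.
The value of a disjunctive sum is the nim-sum of the parts.
Combined value = 1 XOR 12 = 13.

13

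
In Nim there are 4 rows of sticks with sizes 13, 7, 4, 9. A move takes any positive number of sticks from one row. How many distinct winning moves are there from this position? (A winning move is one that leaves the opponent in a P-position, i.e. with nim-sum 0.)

3

Nim-sum: 13 ⊕ 7 ⊕ 4 ⊕ 9 = 7.
The overall nim-sum is X = 7. A row of size p has a winning move iff p XOR X < p (reduce it to p XOR X).
  13: 13 XOR 7 = 10 < 13 — winning move (to 10).
  7: 7 XOR 7 = 0 < 7 — winning move (to 0).
  4: 4 XOR 7 = 3 < 4 — winning move (to 3).
  9: 9 XOR 7 = 14 ≥ 9 — no move.
That gives 3 winning moves.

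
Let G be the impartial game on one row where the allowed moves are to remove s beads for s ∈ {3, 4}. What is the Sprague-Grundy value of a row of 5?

1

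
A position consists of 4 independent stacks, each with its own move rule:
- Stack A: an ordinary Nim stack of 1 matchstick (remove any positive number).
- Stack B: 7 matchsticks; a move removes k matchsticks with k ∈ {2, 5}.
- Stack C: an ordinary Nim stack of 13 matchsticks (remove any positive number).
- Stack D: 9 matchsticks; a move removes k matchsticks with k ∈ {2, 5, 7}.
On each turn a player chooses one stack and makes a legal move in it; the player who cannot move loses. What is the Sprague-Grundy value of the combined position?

Stack A is a plain Nim stack of size 1, so its Grundy value is 1.
For stack B, compute g(0), g(1), … with moves {2, 5}:
k:     0  1  2  3  4  5  6  7
g(k):  0  0  1  1  0  2  1  0
So g(7) = 0.
Stack C is a plain Nim stack of size 13, so its Grundy value is 13.
Grundy values for stack D (subtraction set {2, 5, 7}):
g(0) = mex{} = 0
g(1) = mex{} = 0
g(2) = mex{0} = 1
g(3) = mex{0} = 1
g(4) = mex{1} = 0
g(5) = mex{0,1} = 2
g(6) = mex{0} = 1
g(7) = mex{0,1,2} = 3
g(8) = mex{0,1} = 2
g(9) = mex{0,1,3} = 2
So g(9) = 2.
By the Sprague-Grundy theorem, the Grundy value of a sum of independent games is the XOR of the component values.
Combined value = 1 XOR 0 XOR 13 XOR 2 = 14.

14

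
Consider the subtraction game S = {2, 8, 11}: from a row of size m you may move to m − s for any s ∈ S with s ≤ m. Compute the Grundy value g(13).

2

Compute g(0), g(1), … for moves {2, 8, 11}:
k:     0  1  2  3  4  5  6  7  8  9 10 11 12 13
g(k):  0  0  1  1  0  0  1  1  2  2  0  3  1  2
So g(13) = 2.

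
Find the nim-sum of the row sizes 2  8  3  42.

35

Bitwise XOR of the heap sizes:
  000010  (2)
  001000  (8)
  000011  (3)
  101010  (42)
  ------
  100011  (35)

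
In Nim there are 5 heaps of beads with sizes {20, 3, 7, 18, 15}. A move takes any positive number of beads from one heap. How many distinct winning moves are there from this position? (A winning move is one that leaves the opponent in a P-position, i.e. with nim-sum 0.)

1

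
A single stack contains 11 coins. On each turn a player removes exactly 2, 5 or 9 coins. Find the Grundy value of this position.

Compute g(0), g(1), … for moves {2, 5, 9}:
g(0) = mex{} = 0
g(1) = mex{} = 0
g(2) = mex{0} = 1
g(3) = mex{0} = 1
g(4) = mex{1} = 0
g(5) = mex{0,1} = 2
g(6) = mex{0} = 1
g(7) = mex{1,2} = 0
g(8) = mex{1} = 0
g(9) = mex{0} = 1
g(10) = mex{0,2} = 1
g(11) = mex{1} = 0
So g(11) = 0.

0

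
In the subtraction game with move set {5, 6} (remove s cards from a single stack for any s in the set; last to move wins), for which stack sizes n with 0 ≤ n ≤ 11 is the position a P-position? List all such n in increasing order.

Grundy values for subtraction set {5, 6}:
g(0) = mex{} = 0
g(1) = mex{} = 0
g(2) = mex{} = 0
g(3) = mex{} = 0
g(4) = mex{} = 0
g(5) = mex{0} = 1
g(6) = mex{0} = 1
g(7) = mex{0} = 1
g(8) = mex{0} = 1
g(9) = mex{0} = 1
g(10) = mex{0,1} = 2
g(11) = mex{1} = 0
The P-positions (g = 0) in 0..11 are 0, 1, 2, 3, 4, 11.

0, 1, 2, 3, 4, 11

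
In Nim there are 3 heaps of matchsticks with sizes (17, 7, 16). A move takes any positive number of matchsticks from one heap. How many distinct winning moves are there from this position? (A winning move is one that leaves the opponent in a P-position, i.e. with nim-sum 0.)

1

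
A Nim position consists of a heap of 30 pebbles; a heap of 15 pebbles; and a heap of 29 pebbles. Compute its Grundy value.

12

Nim-sum: 30 XOR 15 XOR 29 = 12.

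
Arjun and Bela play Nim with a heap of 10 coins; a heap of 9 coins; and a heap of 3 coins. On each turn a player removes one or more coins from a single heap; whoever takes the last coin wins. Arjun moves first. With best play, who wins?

Bela wins

Bitwise XOR of the heap sizes:
  1010  (10)
  1001  (9)
  0011  (3)
  ----
  0000  (0)
The nim-sum is 0, so this is a P-position: the player to move is in a losing position under optimal play; Arjun is about to move from it and so loses — Bela wins.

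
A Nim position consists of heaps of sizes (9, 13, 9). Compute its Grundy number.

13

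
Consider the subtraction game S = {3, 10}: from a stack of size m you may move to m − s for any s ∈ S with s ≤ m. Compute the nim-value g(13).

Compute g(0), g(1), … for moves {3, 10}:
g(0) = mex{} = 0
g(1) = mex{} = 0
g(2) = mex{} = 0
g(3) = mex{0} = 1
g(4) = mex{0} = 1
g(5) = mex{0} = 1
g(6) = mex{1} = 0
g(7) = mex{1} = 0
g(8) = mex{1} = 0
g(9) = mex{0} = 1
g(10) = mex{0} = 1
g(11) = mex{0} = 1
g(12) = mex{0,1} = 2
g(13) = mex{1} = 0
So g(13) = 0.

0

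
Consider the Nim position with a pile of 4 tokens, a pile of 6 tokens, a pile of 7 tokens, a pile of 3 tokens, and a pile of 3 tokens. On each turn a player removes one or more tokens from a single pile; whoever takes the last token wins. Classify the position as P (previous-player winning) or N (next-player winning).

Nim-sum: 4 XOR 6 XOR 7 XOR 3 XOR 3 = 5.
The nim-sum is 5 ≠ 0, so this is an N-position: the player to move can win.

N-position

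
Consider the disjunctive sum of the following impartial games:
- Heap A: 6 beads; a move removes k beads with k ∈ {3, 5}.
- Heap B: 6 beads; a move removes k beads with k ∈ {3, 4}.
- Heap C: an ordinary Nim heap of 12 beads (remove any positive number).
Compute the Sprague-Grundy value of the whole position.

12

Build the Grundy sequence for heap A with g(k) = mex{g(k−s) : s ∈ {3, 5}, s ≤ k}:
k:     0  1  2  3  4  5  6
g(k):  0  0  0  1  1  1  2
So g(6) = 2.
Grundy values for heap B (subtraction set {3, 4}):
g(0) = mex{} = 0
g(1) = mex{} = 0
g(2) = mex{} = 0
g(3) = mex{0} = 1
g(4) = mex{0} = 1
g(5) = mex{0} = 1
g(6) = mex{0,1} = 2
So g(6) = 2.
Heap C is a plain Nim heap of size 12, so its Grundy value is 12.
By the Sprague-Grundy theorem, the Grundy value of a sum of independent games is the XOR of the component values.
Combined value = 2 ⊕ 2 ⊕ 12 = 12.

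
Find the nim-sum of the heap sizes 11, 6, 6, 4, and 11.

Compute the nim-sum pairwise:
11 ^ 6 = 13
13 ^ 6 = 11
11 ^ 4 = 15
15 ^ 11 = 4

4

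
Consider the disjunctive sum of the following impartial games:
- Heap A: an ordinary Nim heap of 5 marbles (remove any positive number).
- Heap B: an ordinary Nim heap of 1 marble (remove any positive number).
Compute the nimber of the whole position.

Heap A is a plain Nim heap of size 5, so its Grundy value is 5.
Heap B is a plain Nim heap of size 1, so its Grundy value is 1.
By the Sprague-Grundy theorem, the Grundy value of a sum of independent games is the XOR of the component values.
Combined value = 5 ⊕ 1 = 4.

4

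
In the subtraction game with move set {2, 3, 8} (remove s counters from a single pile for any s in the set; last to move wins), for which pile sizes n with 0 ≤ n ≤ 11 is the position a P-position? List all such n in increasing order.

0, 1, 5, 6, 10, 11

Compute g(0), g(1), … for moves {2, 3, 8}:
g(0) = mex{} = 0
g(1) = mex{} = 0
g(2) = mex{0} = 1
g(3) = mex{0} = 1
g(4) = mex{0,1} = 2
g(5) = mex{1} = 0
g(6) = mex{1,2} = 0
g(7) = mex{0,2} = 1
g(8) = mex{0} = 1
g(9) = mex{0,1} = 2
g(10) = mex{1} = 0
g(11) = mex{1,2} = 0
The P-positions (g = 0) in 0..11 are 0, 1, 5, 6, 10, 11.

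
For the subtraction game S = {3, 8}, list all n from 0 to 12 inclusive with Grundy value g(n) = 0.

0, 1, 2, 6, 7, 11, 12

Grundy values for subtraction set {3, 8}:
k:     0  1  2  3  4  5  6  7  8  9 10 11 12
g(k):  0  0  0  1  1  1  0  0  2  1  1  0  0
The P-positions (g = 0) in 0..12 are 0, 1, 2, 6, 7, 11, 12.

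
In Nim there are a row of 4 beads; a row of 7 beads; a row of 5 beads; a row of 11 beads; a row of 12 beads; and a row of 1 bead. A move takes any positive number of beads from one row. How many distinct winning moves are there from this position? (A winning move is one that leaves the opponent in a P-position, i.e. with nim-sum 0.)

0

Compute the nim-sum pairwise:
4 XOR 7 = 3
3 XOR 5 = 6
6 XOR 11 = 13
13 XOR 12 = 1
1 XOR 1 = 0
The nim-sum is already 0, so every move leaves a nonzero nim-sum — there are no winning moves.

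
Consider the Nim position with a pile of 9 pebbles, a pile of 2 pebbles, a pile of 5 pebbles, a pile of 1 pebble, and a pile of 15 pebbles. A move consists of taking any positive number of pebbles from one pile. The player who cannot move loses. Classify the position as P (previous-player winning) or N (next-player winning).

Bitwise XOR of the heap sizes:
  1001  (9)
  0010  (2)
  0101  (5)
  0001  (1)
  1111  (15)
  ----
  0000  (0)
The nim-sum is 0, so this is a P-position: the player to move is in a losing position under optimal play.

P-position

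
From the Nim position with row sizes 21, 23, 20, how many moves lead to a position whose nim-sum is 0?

3

Write each in binary and XOR column by column:
  10101  (21)
  10111  (23)
  10100  (20)
  -----
  10110  (22)
The overall nim-sum is X = 22. A row of size p has a winning move iff p XOR X < p (reduce it to p XOR X).
  21: 21 XOR 22 = 3 < 21 — winning move (to 3).
  23: 23 XOR 22 = 1 < 23 — winning move (to 1).
  20: 20 XOR 22 = 2 < 20 — winning move (to 2).
That gives 3 winning moves.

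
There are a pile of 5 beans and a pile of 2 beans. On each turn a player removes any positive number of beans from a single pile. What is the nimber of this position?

Nim-sum: 5 ^ 2 = 7.

7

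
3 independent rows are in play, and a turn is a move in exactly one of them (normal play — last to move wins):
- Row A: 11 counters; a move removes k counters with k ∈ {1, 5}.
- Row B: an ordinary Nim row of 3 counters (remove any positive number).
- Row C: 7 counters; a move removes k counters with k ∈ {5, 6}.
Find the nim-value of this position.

3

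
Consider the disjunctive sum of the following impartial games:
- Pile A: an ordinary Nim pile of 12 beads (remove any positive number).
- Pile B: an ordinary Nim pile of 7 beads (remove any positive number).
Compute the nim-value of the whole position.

Pile A is a plain Nim pile of size 12, so its Grundy value is 12.
Pile B is a plain Nim pile of size 7, so its Grundy value is 7.
The value of a disjunctive sum is the nim-sum of the parts.
Combined value = 12 ⊕ 7 = 11.

11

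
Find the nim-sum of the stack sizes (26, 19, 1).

Compute the nim-sum pairwise:
26 ^ 19 = 9
9 ^ 1 = 8

8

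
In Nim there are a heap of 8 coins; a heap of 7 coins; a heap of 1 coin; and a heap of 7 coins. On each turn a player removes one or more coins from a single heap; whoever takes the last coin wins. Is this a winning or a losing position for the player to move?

Winning position

Compute the nim-sum pairwise:
8 ⊕ 7 = 15
15 ⊕ 1 = 14
14 ⊕ 7 = 9
The nim-sum is 9 ≠ 0, so this is an N-position: the player to move can win.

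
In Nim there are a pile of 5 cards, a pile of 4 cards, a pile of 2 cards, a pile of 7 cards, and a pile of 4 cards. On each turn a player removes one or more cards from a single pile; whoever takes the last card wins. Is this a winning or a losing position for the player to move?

Losing position

Nim-sum: 5 ⊕ 4 ⊕ 2 ⊕ 7 ⊕ 4 = 0.
The nim-sum is 0, so this is a P-position: the player to move is in a losing position under optimal play.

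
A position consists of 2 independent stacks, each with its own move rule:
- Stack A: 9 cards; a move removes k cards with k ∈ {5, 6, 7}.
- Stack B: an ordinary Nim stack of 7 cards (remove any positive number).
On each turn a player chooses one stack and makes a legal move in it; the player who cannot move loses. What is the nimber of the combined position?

6

Build the Grundy sequence for stack A with g(k) = mex{g(k−s) : s ∈ {5, 6, 7}, s ≤ k}:
g(0) = mex{} = 0
g(1) = mex{} = 0
g(2) = mex{} = 0
g(3) = mex{} = 0
g(4) = mex{} = 0
g(5) = mex{0} = 1
g(6) = mex{0} = 1
g(7) = mex{0} = 1
g(8) = mex{0} = 1
g(9) = mex{0} = 1
So g(9) = 1.
Stack B is a plain Nim stack of size 7, so its Grundy value is 7.
By the Sprague-Grundy theorem, the Grundy value of a sum of independent games is the XOR of the component values.
Combined value = 1 ⊕ 7 = 6.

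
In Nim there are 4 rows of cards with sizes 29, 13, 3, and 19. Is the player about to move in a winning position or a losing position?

Compute the nim-sum pairwise:
29 ^ 13 = 16
16 ^ 3 = 19
19 ^ 19 = 0
The nim-sum is 0, so this is a P-position: the player to move is in a losing position under optimal play.

Losing position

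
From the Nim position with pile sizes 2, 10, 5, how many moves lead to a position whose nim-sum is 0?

Nim-sum: 2 XOR 10 XOR 5 = 13.
The overall nim-sum is X = 13. A pile of size p has a winning move iff p XOR X < p (reduce it to p XOR X).
  2: 2 XOR 13 = 15 ≥ 2 — no move.
  10: 10 XOR 13 = 7 < 10 — winning move (to 7).
  5: 5 XOR 13 = 8 ≥ 5 — no move.
That gives 1 winning move.

1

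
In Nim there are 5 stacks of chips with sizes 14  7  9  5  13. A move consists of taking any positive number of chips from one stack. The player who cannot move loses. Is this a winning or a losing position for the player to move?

Winning position

Bitwise XOR of the heap sizes:
  1110  (14)
  0111  (7)
  1001  (9)
  0101  (5)
  1101  (13)
  ----
  1000  (8)
The nim-sum is 8 ≠ 0, so this is an N-position: the player to move can win.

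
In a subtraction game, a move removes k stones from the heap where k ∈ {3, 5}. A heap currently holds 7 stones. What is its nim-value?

Build the Grundy sequence with g(k) = mex{g(k−s) : s ∈ {3, 5}, s ≤ k}:
g(0) = mex{} = 0
g(1) = mex{} = 0
g(2) = mex{} = 0
g(3) = mex{0} = 1
g(4) = mex{0} = 1
g(5) = mex{0} = 1
g(6) = mex{0,1} = 2
g(7) = mex{0,1} = 2
So g(7) = 2.

2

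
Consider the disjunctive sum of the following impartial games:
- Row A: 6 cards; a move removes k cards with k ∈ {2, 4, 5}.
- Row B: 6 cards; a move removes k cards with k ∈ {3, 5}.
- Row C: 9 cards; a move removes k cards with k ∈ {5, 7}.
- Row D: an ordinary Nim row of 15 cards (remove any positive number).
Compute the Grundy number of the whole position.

15

Build the Grundy sequence for row A with g(k) = mex{g(k−s) : s ∈ {2, 4, 5}, s ≤ k}:
g(0) = mex{} = 0
g(1) = mex{} = 0
g(2) = mex{0} = 1
g(3) = mex{0} = 1
g(4) = mex{0,1} = 2
g(5) = mex{0,1} = 2
g(6) = mex{0,1,2} = 3
So g(6) = 3.
Grundy values for row B (subtraction set {3, 5}):
g(0) = mex{} = 0
g(1) = mex{} = 0
g(2) = mex{} = 0
g(3) = mex{0} = 1
g(4) = mex{0} = 1
g(5) = mex{0} = 1
g(6) = mex{0,1} = 2
So g(6) = 2.
Grundy values for row C (subtraction set {5, 7}):
g(0) = mex{} = 0
g(1) = mex{} = 0
g(2) = mex{} = 0
g(3) = mex{} = 0
g(4) = mex{} = 0
g(5) = mex{0} = 1
g(6) = mex{0} = 1
g(7) = mex{0} = 1
g(8) = mex{0} = 1
g(9) = mex{0} = 1
So g(9) = 1.
Row D is a plain Nim row of size 15, so its Grundy value is 15.
By the Sprague-Grundy theorem, the Grundy value of a sum of independent games is the XOR of the component values.
Combined value = 3 XOR 2 XOR 1 XOR 15 = 15.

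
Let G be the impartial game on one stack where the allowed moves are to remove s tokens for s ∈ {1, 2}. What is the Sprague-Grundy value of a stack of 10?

Build the Grundy sequence with g(k) = mex{g(k−s) : s ∈ {1, 2}, s ≤ k}:
k:     0  1  2  3  4  5  6  7  8  9 10
g(k):  0  1  2  0  1  2  0  1  2  0  1
So g(10) = 1.

1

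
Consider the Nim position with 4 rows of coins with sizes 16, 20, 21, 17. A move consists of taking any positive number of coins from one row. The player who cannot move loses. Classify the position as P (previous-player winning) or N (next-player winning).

Compute the nim-sum pairwise:
16 XOR 20 = 4
4 XOR 21 = 17
17 XOR 17 = 0
The nim-sum is 0, so this is a P-position: the player to move is in a losing position under optimal play.

P-position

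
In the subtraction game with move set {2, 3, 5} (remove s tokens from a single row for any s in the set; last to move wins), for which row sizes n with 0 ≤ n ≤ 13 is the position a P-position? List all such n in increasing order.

Compute g(0), g(1), … for moves {2, 3, 5}:
g(0) = mex{} = 0
g(1) = mex{} = 0
g(2) = mex{0} = 1
g(3) = mex{0} = 1
g(4) = mex{0,1} = 2
g(5) = mex{0,1} = 2
g(6) = mex{0,1,2} = 3
g(7) = mex{1,2} = 0
g(8) = mex{1,2,3} = 0
g(9) = mex{0,2,3} = 1
g(10) = mex{0,2} = 1
g(11) = mex{0,1,3} = 2
g(12) = mex{0,1} = 2
g(13) = mex{0,1,2} = 3
The P-positions (g = 0) in 0..13 are 0, 1, 7, 8.

0, 1, 7, 8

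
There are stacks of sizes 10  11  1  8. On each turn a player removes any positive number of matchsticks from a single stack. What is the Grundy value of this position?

Nim-sum: 10 ^ 11 ^ 1 ^ 8 = 8.

8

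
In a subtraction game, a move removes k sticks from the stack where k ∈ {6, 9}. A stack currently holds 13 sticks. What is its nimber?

Grundy values for subtraction set {6, 9}:
g(0) = mex{} = 0
g(1) = mex{} = 0
g(2) = mex{} = 0
g(3) = mex{} = 0
g(4) = mex{} = 0
g(5) = mex{} = 0
g(6) = mex{0} = 1
g(7) = mex{0} = 1
g(8) = mex{0} = 1
g(9) = mex{0} = 1
g(10) = mex{0} = 1
g(11) = mex{0} = 1
g(12) = mex{0,1} = 2
g(13) = mex{0,1} = 2
So g(13) = 2.

2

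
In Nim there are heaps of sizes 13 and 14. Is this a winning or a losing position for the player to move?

Compute the nim-sum pairwise:
13 ^ 14 = 3
The nim-sum is 3 ≠ 0, so this is an N-position: the player to move can win.

Winning position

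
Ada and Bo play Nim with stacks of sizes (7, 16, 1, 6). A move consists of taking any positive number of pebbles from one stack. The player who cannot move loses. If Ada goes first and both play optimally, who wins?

Ada wins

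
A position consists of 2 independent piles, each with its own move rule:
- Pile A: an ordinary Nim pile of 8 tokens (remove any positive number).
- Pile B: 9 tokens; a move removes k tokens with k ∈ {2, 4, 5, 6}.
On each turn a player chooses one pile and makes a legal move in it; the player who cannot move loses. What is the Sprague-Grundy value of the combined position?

Pile A is a plain Nim pile of size 8, so its Grundy value is 8.
For pile B, compute g(0), g(1), … with moves {2, 4, 5, 6}:
k:     0  1  2  3  4  5  6  7  8  9
g(k):  0  0  1  1  2  2  3  3  0  0
So g(9) = 0.
By the Sprague-Grundy theorem, the Grundy value of a sum of independent games is the XOR of the component values.
Combined value = 8 XOR 0 = 8.

8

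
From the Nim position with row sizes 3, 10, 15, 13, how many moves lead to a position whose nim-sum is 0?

3

Write each in binary and XOR column by column:
  0011  (3)
  1010  (10)
  1111  (15)
  1101  (13)
  ----
  1011  (11)
The overall nim-sum is X = 11. A row of size p has a winning move iff p XOR X < p (reduce it to p XOR X).
  3: 3 XOR 11 = 8 ≥ 3 — no move.
  10: 10 XOR 11 = 1 < 10 — winning move (to 1).
  15: 15 XOR 11 = 4 < 15 — winning move (to 4).
  13: 13 XOR 11 = 6 < 13 — winning move (to 6).
That gives 3 winning moves.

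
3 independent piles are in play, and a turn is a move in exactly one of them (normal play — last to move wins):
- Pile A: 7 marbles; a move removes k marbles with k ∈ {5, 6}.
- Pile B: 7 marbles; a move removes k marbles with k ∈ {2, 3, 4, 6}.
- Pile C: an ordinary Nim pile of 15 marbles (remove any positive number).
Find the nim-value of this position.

Build the Grundy sequence for pile A with g(k) = mex{g(k−s) : s ∈ {5, 6}, s ≤ k}:
k:     0  1  2  3  4  5  6  7
g(k):  0  0  0  0  0  1  1  1
So g(7) = 1.
For pile B, compute g(0), g(1), … with moves {2, 3, 4, 6}:
k:     0  1  2  3  4  5  6  7
g(k):  0  0  1  1  2  2  3  3
So g(7) = 3.
Pile C is a plain Nim pile of size 15, so its Grundy value is 15.
The value of a disjunctive sum is the nim-sum of the parts.
Combined value = 1 ⊕ 3 ⊕ 15 = 13.

13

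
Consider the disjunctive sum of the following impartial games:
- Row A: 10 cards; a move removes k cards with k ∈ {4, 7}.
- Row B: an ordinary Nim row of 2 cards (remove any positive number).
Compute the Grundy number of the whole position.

0

Build the Grundy sequence for row A with g(k) = mex{g(k−s) : s ∈ {4, 7}, s ≤ k}:
g(0) = mex{} = 0
g(1) = mex{} = 0
g(2) = mex{} = 0
g(3) = mex{} = 0
g(4) = mex{0} = 1
g(5) = mex{0} = 1
g(6) = mex{0} = 1
g(7) = mex{0} = 1
g(8) = mex{0,1} = 2
g(9) = mex{0,1} = 2
g(10) = mex{0,1} = 2
So g(10) = 2.
Row B is a plain Nim row of size 2, so its Grundy value is 2.
By the Sprague-Grundy theorem, the Grundy value of a sum of independent games is the XOR of the component values.
Combined value = 2 XOR 2 = 0.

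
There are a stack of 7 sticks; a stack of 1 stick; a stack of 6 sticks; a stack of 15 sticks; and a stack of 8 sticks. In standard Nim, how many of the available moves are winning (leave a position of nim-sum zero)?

Nim-sum: 7 ⊕ 1 ⊕ 6 ⊕ 15 ⊕ 8 = 7.
The overall nim-sum is X = 7. A stack of size p has a winning move iff p XOR X < p (reduce it to p XOR X).
  7: 7 XOR 7 = 0 < 7 — winning move (to 0).
  1: 1 XOR 7 = 6 ≥ 1 — no move.
  6: 6 XOR 7 = 1 < 6 — winning move (to 1).
  15: 15 XOR 7 = 8 < 15 — winning move (to 8).
  8: 8 XOR 7 = 15 ≥ 8 — no move.
That gives 3 winning moves.

3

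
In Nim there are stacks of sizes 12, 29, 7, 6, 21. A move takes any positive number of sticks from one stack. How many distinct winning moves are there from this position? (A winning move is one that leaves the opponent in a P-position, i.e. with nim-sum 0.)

In binary:
  01100  (12)
  11101  (29)
  00111  (7)
  00110  (6)
  10101  (21)
  -----
  00101  (5)
The overall nim-sum is X = 5. A stack of size p has a winning move iff p XOR X < p (reduce it to p XOR X).
  12: 12 XOR 5 = 9 < 12 — winning move (to 9).
  29: 29 XOR 5 = 24 < 29 — winning move (to 24).
  7: 7 XOR 5 = 2 < 7 — winning move (to 2).
  6: 6 XOR 5 = 3 < 6 — winning move (to 3).
  21: 21 XOR 5 = 16 < 21 — winning move (to 16).
That gives 5 winning moves.

5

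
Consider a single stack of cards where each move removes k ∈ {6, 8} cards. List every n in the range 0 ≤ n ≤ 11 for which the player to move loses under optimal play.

0, 1, 2, 3, 4, 5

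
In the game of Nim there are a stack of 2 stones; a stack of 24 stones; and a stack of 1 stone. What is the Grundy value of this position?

27

Bitwise XOR of the heap sizes:
  00010  (2)
  11000  (24)
  00001  (1)
  -----
  11011  (27)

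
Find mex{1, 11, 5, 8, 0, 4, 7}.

The values 0, 1 are all present; 2 is the first non-negative integer missing from the set.

2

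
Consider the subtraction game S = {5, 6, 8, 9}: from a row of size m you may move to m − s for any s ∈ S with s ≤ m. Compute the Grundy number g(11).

2

Compute g(0), g(1), … for moves {5, 6, 8, 9}:
k:     0  1  2  3  4  5  6  7  8  9 10 11
g(k):  0  0  0  0  0  1  1  1  1  1  2  2
So g(11) = 2.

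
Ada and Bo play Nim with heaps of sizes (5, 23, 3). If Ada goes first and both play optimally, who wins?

Ada wins

Nim-sum: 5 ^ 23 ^ 3 = 17.
The nim-sum is 17 ≠ 0, so this is an N-position: the player to move can win; Ada has a winning move.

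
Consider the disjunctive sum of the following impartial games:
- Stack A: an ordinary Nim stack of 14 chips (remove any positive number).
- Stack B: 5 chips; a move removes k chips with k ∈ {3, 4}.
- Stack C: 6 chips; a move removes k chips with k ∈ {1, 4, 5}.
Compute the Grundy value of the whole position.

Stack A is a plain Nim stack of size 14, so its Grundy value is 14.
Grundy values for stack B (subtraction set {3, 4}):
g(0) = mex{} = 0
g(1) = mex{} = 0
g(2) = mex{} = 0
g(3) = mex{0} = 1
g(4) = mex{0} = 1
g(5) = mex{0} = 1
So g(5) = 1.
Build the Grundy sequence for stack C with g(k) = mex{g(k−s) : s ∈ {1, 4, 5}, s ≤ k}:
g(0) = mex{} = 0
g(1) = mex{0} = 1
g(2) = mex{1} = 0
g(3) = mex{0} = 1
g(4) = mex{0,1} = 2
g(5) = mex{0,1,2} = 3
g(6) = mex{0,1,3} = 2
So g(6) = 2.
By the Sprague-Grundy theorem, the Grundy value of a sum of independent games is the XOR of the component values.
Combined value = 14 ⊕ 1 ⊕ 2 = 13.

13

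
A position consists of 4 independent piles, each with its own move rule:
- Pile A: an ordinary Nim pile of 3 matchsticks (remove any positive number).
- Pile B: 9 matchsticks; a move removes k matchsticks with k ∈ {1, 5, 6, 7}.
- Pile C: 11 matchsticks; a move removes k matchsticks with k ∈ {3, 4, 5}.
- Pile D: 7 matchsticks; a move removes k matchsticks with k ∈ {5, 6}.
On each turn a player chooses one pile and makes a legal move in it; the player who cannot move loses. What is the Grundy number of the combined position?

0

Pile A is a plain Nim pile of size 3, so its Grundy value is 3.
Grundy values for pile B (subtraction set {1, 5, 6, 7}):
g(0) = mex{} = 0
g(1) = mex{0} = 1
g(2) = mex{1} = 0
g(3) = mex{0} = 1
g(4) = mex{1} = 0
g(5) = mex{0} = 1
g(6) = mex{0,1} = 2
g(7) = mex{0,1,2} = 3
g(8) = mex{0,1,3} = 2
g(9) = mex{0,1,2} = 3
So g(9) = 3.
For pile C, compute g(0), g(1), … with moves {3, 4, 5}:
g(0) = mex{} = 0
g(1) = mex{} = 0
g(2) = mex{} = 0
g(3) = mex{0} = 1
g(4) = mex{0} = 1
g(5) = mex{0} = 1
g(6) = mex{0,1} = 2
g(7) = mex{0,1} = 2
g(8) = mex{1} = 0
g(9) = mex{1,2} = 0
g(10) = mex{1,2} = 0
g(11) = mex{0,2} = 1
So g(11) = 1.
Grundy values for pile D (subtraction set {5, 6}):
g(0) = mex{} = 0
g(1) = mex{} = 0
g(2) = mex{} = 0
g(3) = mex{} = 0
g(4) = mex{} = 0
g(5) = mex{0} = 1
g(6) = mex{0} = 1
g(7) = mex{0} = 1
So g(7) = 1.
By the Sprague-Grundy theorem, the Grundy value of a sum of independent games is the XOR of the component values.
Combined value = 3 ⊕ 3 ⊕ 1 ⊕ 1 = 0.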